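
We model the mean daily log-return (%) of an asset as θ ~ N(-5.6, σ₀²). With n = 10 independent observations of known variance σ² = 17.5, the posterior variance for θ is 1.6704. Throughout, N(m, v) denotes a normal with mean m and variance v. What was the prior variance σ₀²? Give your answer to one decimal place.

For the Normal–Normal model with known σ², precisions add: τ_n = τ₀ + n/σ².
So 1/σ₀² = 1/1.6704 − 10/17.5 = 0.598659 − 0.571429 = 0.027230.
Hence σ₀² = 1/0.027230 ≈ 36.7.

σ₀² = 36.7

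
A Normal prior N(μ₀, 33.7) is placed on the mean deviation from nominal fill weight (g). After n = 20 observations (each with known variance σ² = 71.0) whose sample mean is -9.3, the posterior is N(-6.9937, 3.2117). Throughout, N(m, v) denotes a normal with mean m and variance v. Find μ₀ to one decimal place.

The posterior mean is a precision-weighted average: μ_n = (τ₀μ₀ + τ_data·x̄)/(τ₀+τ_data), with τ₀=1/σ₀² and τ_data=n/σ².
Here τ₀ = 1/33.7 = 0.029674 and τ_data = 20/71.0 = 0.281690, so τ_n = 0.311364.
Rearranging for μ₀: μ₀ = (μ_n·τ_n − τ_data·x̄)/τ₀ = (-6.9937·0.311364 − 0.281690·-9.3) / 0.029674 = 0.442131/0.029674 ≈ 14.9.

μ₀ = 14.9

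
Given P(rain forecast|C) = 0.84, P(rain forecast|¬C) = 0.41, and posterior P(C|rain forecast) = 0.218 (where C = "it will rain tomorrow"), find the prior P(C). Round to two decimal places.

P(C) = 0.12

In odds form, posterior odds = prior odds × likelihood ratio, so prior odds = posterior odds ÷ LR.
Posterior odds = 0.218/(1−0.218) = 0.2788. LR = 0.84/0.41 = 2.0488.
Prior odds = 0.2788/2.0488 = 0.1361, so P(C) = 0.1361/(1+0.1361) ≈ 0.12.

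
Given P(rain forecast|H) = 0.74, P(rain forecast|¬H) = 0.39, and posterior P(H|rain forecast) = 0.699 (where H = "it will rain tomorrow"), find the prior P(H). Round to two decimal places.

Bayes' rule in odds form gives O(H|E) = O(H)·[P(E|H)/P(E|¬H)], hence O(H) = O(H|E)/LR.
Posterior odds = 0.699/(1−0.699) = 2.3223. LR = 0.74/0.39 = 1.8974.
Prior odds = 2.3223/1.8974 = 1.2239, so P(H) = 1.2239/(1+1.2239) ≈ 0.55.

P(H) = 0.55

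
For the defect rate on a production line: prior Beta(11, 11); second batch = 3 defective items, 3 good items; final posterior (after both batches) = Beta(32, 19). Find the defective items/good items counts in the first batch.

Sequential conjugate updates are equivalent to a single update on the pooled data, so total successes = posterior α − prior α and total failures = posterior β − prior β.
Total across both batches: 32−11=21 defective items, 19−11=8 good items.
Subtract the second batch: 21−3=18 defective items and 8−3=5 good items.

18 defective items and 5 good items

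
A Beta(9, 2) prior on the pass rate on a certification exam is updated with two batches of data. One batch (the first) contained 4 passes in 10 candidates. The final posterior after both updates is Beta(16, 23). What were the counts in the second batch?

3 passes and 15 failures

Because Beta–binomial updating is additive in the counts, the combined data contributed (α_post−α_prior, β_post−β_prior) successes and failures.
Total across both batches: 16−9=7 passes, 23−2=21 failures.
Subtract the first batch: 7−4=3 passes and 21−6=15 failures.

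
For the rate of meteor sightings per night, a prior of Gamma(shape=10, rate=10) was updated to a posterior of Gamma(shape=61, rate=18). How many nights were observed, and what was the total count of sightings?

A Gamma(α, β) prior (rate parametrization) on a Poisson rate with n observations summing to S gives posterior Gamma(α+S, β+n).
Matching: Σxᵢ = 61 − 10 = 51 and n = 18 − 10 = 8.

n = 8 nights with total 51 sightings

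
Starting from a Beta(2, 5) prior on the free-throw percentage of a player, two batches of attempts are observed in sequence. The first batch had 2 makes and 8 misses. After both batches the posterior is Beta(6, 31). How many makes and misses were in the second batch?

Sequential conjugate updates are equivalent to a single update on the pooled data, so total successes = posterior α − prior α and total failures = posterior β − prior β.
Total across both batches: 6−2=4 makes, 31−5=26 misses.
Subtract the first batch: 4−2=2 makes and 26−8=18 misses.

2 makes and 18 misses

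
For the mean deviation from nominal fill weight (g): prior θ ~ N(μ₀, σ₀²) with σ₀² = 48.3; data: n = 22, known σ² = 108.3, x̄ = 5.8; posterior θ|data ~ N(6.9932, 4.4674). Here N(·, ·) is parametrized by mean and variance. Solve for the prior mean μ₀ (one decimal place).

The posterior mean is a precision-weighted average: μ_n = (τ₀μ₀ + τ_data·x̄)/(τ₀+τ_data), with τ₀=1/σ₀² and τ_data=n/σ².
Here τ₀ = 1/48.3 = 0.020704 and τ_data = 22/108.3 = 0.203139, so τ_n = 0.223843.
Rearranging for μ₀: μ₀ = (μ_n·τ_n − τ_data·x̄)/τ₀ = (6.9932·0.223843 − 0.203139·5.8) / 0.020704 = 0.387173/0.020704 ≈ 18.7.

μ₀ = 18.7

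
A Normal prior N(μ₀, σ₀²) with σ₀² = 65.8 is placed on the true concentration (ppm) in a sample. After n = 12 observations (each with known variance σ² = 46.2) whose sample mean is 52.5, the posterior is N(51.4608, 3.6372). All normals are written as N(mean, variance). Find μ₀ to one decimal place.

The posterior mean is a precision-weighted average: μ_n = (τ₀μ₀ + τ_data·x̄)/(τ₀+τ_data), with τ₀=1/σ₀² and τ_data=n/σ².
Here τ₀ = 1/65.8 = 0.015198 and τ_data = 12/46.2 = 0.259740, so τ_n = 0.274938.
Rearranging for μ₀: μ₀ = (μ_n·τ_n − τ_data·x̄)/τ₀ = (51.4608·0.274938 − 0.259740·52.5) / 0.015198 = 0.512179/0.015198 ≈ 33.7.

μ₀ = 33.7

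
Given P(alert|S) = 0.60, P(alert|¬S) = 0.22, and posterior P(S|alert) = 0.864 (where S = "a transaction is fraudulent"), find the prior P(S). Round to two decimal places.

Bayes' rule in odds form gives O(S|E) = O(S)·[P(E|S)/P(E|¬S)], hence O(S) = O(S|E)/LR.
Posterior odds = 0.864/(1−0.864) = 6.3529. LR = 0.60/0.22 = 2.7273.
Prior odds = 6.3529/2.7273 = 2.3294, so P(S) = 2.3294/(1+2.3294) ≈ 0.70.

P(S) = 0.70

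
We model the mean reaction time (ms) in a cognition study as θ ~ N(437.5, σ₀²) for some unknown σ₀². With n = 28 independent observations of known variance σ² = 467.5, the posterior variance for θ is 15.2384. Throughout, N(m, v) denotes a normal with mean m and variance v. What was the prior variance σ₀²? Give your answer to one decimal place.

σ₀² = 174.5

For the Normal–Normal model with known σ², precisions add: τ_n = τ₀ + n/σ².
So 1/σ₀² = 1/15.2384 − 28/467.5 = 0.065624 − 0.059893 = 0.005731.
Hence σ₀² = 1/0.005731 ≈ 174.5.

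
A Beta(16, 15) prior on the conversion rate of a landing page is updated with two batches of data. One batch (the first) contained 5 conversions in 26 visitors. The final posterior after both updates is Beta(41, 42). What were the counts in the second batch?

Sequential conjugate updates are equivalent to a single update on the pooled data, so total successes = posterior α − prior α and total failures = posterior β − prior β.
Total across both batches: 41−16=25 conversions, 42−15=27 bounces.
Subtract the first batch: 25−5=20 conversions and 27−21=6 bounces.

20 conversions and 6 bounces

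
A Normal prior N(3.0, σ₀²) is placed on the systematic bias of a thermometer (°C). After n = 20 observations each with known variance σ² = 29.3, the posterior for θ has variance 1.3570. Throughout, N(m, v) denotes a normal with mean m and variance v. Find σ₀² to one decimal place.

For the Normal–Normal model with known σ², precisions add: τ_n = τ₀ + n/σ².
So 1/σ₀² = 1/1.3570 − 20/29.3 = 0.736920 − 0.682594 = 0.054326.
Hence σ₀² = 1/0.054326 ≈ 18.4.

σ₀² = 18.4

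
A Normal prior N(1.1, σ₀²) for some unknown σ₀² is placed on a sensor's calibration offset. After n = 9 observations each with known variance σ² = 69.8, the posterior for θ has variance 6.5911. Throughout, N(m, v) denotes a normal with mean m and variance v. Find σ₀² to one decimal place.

For the Normal–Normal model with known σ², precisions add: τ_n = τ₀ + n/σ².
So 1/σ₀² = 1/6.5911 − 9/69.8 = 0.151720 − 0.128940 = 0.022780.
Hence σ₀² = 1/0.022780 ≈ 43.9.

σ₀² = 43.9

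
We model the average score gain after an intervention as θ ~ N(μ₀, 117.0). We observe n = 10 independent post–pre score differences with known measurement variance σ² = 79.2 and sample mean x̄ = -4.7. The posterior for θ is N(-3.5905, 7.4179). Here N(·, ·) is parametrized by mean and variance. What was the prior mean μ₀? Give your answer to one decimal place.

μ₀ = 12.8

The posterior mean is a precision-weighted average: μ_n = (τ₀μ₀ + τ_data·x̄)/(τ₀+τ_data), with τ₀=1/σ₀² and τ_data=n/σ².
Here τ₀ = 1/117.0 = 0.008547 and τ_data = 10/79.2 = 0.126263, so τ_n = 0.134810.
Rearranging for μ₀: μ₀ = (μ_n·τ_n − τ_data·x̄)/τ₀ = (-3.5905·0.134810 − 0.126263·-4.7) / 0.008547 = 0.109401/0.008547 ≈ 12.8.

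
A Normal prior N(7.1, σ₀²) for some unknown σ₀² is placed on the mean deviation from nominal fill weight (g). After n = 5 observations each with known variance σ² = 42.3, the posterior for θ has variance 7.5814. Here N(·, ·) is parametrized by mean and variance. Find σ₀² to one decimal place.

Posterior precision equals prior precision plus data precision: 1/σ_n² = 1/σ₀² + n/σ².
So 1/σ₀² = 1/7.5814 − 5/42.3 = 0.131902 − 0.118203 = 0.013699.
Hence σ₀² = 1/0.013699 ≈ 73.0.

σ₀² = 73.0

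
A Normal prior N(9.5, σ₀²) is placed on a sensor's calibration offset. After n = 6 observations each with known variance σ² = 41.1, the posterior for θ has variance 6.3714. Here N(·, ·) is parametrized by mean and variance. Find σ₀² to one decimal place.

σ₀² = 91.2

Posterior precision equals prior precision plus data precision: 1/σ_n² = 1/σ₀² + n/σ².
So 1/σ₀² = 1/6.3714 − 6/41.1 = 0.156951 − 0.145985 = 0.010966.
Hence σ₀² = 1/0.010966 ≈ 91.2.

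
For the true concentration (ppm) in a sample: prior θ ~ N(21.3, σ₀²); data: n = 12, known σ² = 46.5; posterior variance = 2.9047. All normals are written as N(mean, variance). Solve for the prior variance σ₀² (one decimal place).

σ₀² = 11.6

Posterior precision equals prior precision plus data precision: 1/σ_n² = 1/σ₀² + n/σ².
So 1/σ₀² = 1/2.9047 − 12/46.5 = 0.344270 − 0.258065 = 0.086205.
Hence σ₀² = 1/0.086205 ≈ 11.6.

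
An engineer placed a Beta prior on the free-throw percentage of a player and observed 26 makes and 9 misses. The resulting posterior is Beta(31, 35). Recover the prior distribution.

Beta(5, 26)

Beta is conjugate to the binomial likelihood: posterior = Beta(a+s, b+f).
Subtract the data counts: 31−26=5, 35−9=26.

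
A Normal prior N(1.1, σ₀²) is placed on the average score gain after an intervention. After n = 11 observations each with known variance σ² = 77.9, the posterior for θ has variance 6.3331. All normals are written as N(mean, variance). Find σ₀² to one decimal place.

For the Normal–Normal model with known σ², precisions add: τ_n = τ₀ + n/σ².
So 1/σ₀² = 1/6.3331 − 11/77.9 = 0.157901 − 0.141207 = 0.016694.
Hence σ₀² = 1/0.016694 ≈ 59.9.

σ₀² = 59.9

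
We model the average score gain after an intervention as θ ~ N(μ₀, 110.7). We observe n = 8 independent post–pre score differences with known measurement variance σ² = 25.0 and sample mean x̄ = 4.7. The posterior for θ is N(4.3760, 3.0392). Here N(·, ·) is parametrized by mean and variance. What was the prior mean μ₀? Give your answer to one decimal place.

The posterior mean is a precision-weighted average: μ_n = (τ₀μ₀ + τ_data·x̄)/(τ₀+τ_data), with τ₀=1/σ₀² and τ_data=n/σ².
Here τ₀ = 1/110.7 = 0.009033 and τ_data = 8/25.0 = 0.320000, so τ_n = 0.329033.
Rearranging for μ₀: μ₀ = (μ_n·τ_n − τ_data·x̄)/τ₀ = (4.3760·0.329033 − 0.320000·4.7) / 0.009033 = -0.064152/0.009033 ≈ -7.1.

μ₀ = -7.1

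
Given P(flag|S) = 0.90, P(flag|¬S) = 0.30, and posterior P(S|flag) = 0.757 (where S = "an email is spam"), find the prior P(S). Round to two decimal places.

P(S) = 0.51

Bayes' rule in odds form gives O(S|E) = O(S)·[P(E|S)/P(E|¬S)], hence O(S) = O(S|E)/LR.
Posterior odds = 0.757/(1−0.757) = 3.1152. LR = 0.90/0.30 = 3.0000.
Prior odds = 3.1152/3.0000 = 1.0384, so P(S) = 1.0384/(1+1.0384) ≈ 0.51.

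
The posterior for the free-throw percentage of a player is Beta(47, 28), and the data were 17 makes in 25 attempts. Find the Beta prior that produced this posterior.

Beta(30, 20)

Under Beta–binomial conjugacy the posterior parameters are (a+s, b+f).
Subtract the data counts: 47−17=30, 28−8=20.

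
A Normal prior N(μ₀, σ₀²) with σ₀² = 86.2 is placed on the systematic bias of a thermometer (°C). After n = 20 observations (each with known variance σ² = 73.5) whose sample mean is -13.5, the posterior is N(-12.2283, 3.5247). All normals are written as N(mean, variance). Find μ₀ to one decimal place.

The posterior mean is a precision-weighted average: μ_n = (τ₀μ₀ + τ_data·x̄)/(τ₀+τ_data), with τ₀=1/σ₀² and τ_data=n/σ².
Here τ₀ = 1/86.2 = 0.011601 and τ_data = 20/73.5 = 0.272109, so τ_n = 0.283710.
Rearranging for μ₀: μ₀ = (μ_n·τ_n − τ_data·x̄)/τ₀ = (-12.2283·0.283710 − 0.272109·-13.5) / 0.011601 = 0.204181/0.011601 ≈ 17.6.

μ₀ = 17.6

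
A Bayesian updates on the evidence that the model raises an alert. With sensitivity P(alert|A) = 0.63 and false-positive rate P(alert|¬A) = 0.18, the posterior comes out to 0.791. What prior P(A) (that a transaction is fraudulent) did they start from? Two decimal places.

P(A) = 0.52

In odds form, posterior odds = prior odds × likelihood ratio, so prior odds = posterior odds ÷ LR.
Posterior odds = 0.791/(1−0.791) = 3.7847. LR = 0.63/0.18 = 3.5000.
Prior odds = 3.7847/3.5000 = 1.0813, so P(A) = 1.0813/(1+1.0813) ≈ 0.52.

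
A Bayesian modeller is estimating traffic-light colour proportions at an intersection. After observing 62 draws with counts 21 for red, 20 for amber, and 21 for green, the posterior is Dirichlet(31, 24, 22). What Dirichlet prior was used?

For a Dirichlet(α) prior with multinomial counts c, the posterior is Dirichlet(α + c) componentwise.
Subtract each count from the matching posterior parameter: 31−21=10, 24−20=4, 22−21=1.

Dirichlet(10, 4, 1)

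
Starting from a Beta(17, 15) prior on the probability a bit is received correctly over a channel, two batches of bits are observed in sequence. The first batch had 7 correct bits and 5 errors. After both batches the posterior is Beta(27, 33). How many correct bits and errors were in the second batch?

Because Beta–binomial updating is additive in the counts, the combined data contributed (α_post−α_prior, β_post−β_prior) successes and failures.
Total across both batches: 27−17=10 correct bits, 33−15=18 errors.
Subtract the first batch: 10−7=3 correct bits and 18−5=13 errors.

3 correct bits and 13 errors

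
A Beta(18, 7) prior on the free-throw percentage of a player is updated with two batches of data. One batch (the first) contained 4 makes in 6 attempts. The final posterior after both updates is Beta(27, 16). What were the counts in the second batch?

Sequential conjugate updates are equivalent to a single update on the pooled data, so total successes = posterior α − prior α and total failures = posterior β − prior β.
Total across both batches: 27−18=9 makes, 16−7=9 misses.
Subtract the first batch: 9−4=5 makes and 9−2=7 misses.

5 makes and 7 misses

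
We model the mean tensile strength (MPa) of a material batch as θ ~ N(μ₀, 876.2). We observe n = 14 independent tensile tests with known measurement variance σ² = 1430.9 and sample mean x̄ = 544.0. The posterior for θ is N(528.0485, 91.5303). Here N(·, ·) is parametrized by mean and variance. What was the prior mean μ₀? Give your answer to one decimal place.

With known observation variance, the Normal–Normal posterior has precision τ_n = τ₀ + n/σ² and mean μ_n = (τ₀μ₀ + (n/σ²)x̄)/τ_n.
Here τ₀ = 1/876.2 = 0.001141 and τ_data = 14/1430.9 = 0.009784, so τ_n = 0.010925.
Rearranging for μ₀: μ₀ = (μ_n·τ_n − τ_data·x̄)/τ₀ = (528.0485·0.010925 − 0.009784·544.0) / 0.001141 = 0.446434/0.001141 ≈ 391.3.

μ₀ = 391.3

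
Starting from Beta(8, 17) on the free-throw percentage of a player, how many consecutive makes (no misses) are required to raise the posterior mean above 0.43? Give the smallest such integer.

After k makes and 0 misses the posterior is Beta(8+k, 17), with mean (8+k)/(8+17+k).
Set (8+k)/(25+k) > 0.43 and solve: k > (0.43·25 − 8)/(1 − 0.43) = 4.825.
The smallest integer exceeding 4.825 is 5.

k = 5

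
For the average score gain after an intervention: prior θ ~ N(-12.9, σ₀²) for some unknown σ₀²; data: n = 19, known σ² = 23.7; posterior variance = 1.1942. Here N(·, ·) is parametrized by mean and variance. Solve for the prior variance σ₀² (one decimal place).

σ₀² = 28.0

Posterior precision equals prior precision plus data precision: 1/σ_n² = 1/σ₀² + n/σ².
So 1/σ₀² = 1/1.1942 − 19/23.7 = 0.837381 − 0.801688 = 0.035693.
Hence σ₀² = 1/0.035693 ≈ 28.0.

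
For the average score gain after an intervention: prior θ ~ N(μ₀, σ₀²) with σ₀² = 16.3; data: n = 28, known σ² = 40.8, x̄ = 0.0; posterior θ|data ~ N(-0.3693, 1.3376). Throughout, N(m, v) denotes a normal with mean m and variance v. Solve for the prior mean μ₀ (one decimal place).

μ₀ = -4.5

With known observation variance, the Normal–Normal posterior has precision τ_n = τ₀ + n/σ² and mean μ_n = (τ₀μ₀ + (n/σ²)x̄)/τ_n.
Here τ₀ = 1/16.3 = 0.061350 and τ_data = 28/40.8 = 0.686275, so τ_n = 0.747625.
Rearranging for μ₀: μ₀ = (μ_n·τ_n − τ_data·x̄)/τ₀ = (-0.3693·0.747625 − 0.686275·0.0) / 0.061350 = -0.276098/0.061350 ≈ -4.5.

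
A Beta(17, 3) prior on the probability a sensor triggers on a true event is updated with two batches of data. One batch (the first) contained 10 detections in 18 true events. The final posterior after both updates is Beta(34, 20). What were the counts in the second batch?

7 detections and 9 misses

Because Beta–binomial updating is additive in the counts, the combined data contributed (α_post−α_prior, β_post−β_prior) successes and failures.
Total across both batches: 34−17=17 detections, 20−3=17 misses.
Subtract the first batch: 17−10=7 detections and 17−8=9 misses.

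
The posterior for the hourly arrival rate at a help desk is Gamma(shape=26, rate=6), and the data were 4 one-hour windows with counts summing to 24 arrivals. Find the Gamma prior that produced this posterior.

Gamma(shape=2, rate=2)

A Gamma(α, β) prior (rate parametrization) on a Poisson rate with n observations summing to S gives posterior Gamma(α+S, β+n).
So α = 26 − 24 = 2 and β = 6 − 4 = 2.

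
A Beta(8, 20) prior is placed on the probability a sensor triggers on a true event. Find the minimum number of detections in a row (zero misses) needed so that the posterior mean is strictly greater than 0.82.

k = 84

After k detections and 0 misses the posterior is Beta(8+k, 20), with mean (8+k)/(8+20+k).
Set (8+k)/(28+k) > 0.82 and solve: k > (0.82·28 − 8)/(1 − 0.82) = 83.111.
The smallest integer exceeding 83.111 is 84, and checking k=84: (92)/(112) = 0.8214 > 0.82.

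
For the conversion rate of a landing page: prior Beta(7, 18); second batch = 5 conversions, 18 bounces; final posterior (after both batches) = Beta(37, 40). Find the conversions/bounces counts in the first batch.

Because Beta–binomial updating is additive in the counts, the combined data contributed (α_post−α_prior, β_post−β_prior) successes and failures.
Total across both batches: 37−7=30 conversions, 40−18=22 bounces.
Subtract the second batch: 30−5=25 conversions and 22−18=4 bounces.

25 conversions and 4 bounces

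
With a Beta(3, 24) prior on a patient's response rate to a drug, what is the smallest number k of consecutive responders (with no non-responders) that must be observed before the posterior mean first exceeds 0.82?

k = 107

After k responders and 0 non-responders the posterior is Beta(3+k, 24), with mean (3+k)/(3+24+k).
Set (3+k)/(27+k) > 0.82 and solve: k > (0.82·27 − 3)/(1 − 0.82) = 106.333.
The smallest integer exceeding 106.333 is 107.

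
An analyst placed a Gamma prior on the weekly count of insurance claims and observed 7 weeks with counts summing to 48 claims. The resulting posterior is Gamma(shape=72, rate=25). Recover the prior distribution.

Gamma–Poisson conjugacy: posterior shape = α + Σxᵢ, posterior rate = β + n.
So α = 72 − 48 = 24 and β = 25 − 7 = 18.

Gamma(shape=24, rate=18)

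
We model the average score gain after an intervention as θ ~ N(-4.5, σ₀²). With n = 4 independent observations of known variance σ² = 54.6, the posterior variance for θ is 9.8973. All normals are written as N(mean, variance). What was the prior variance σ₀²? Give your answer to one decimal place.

σ₀² = 36.0

Posterior precision equals prior precision plus data precision: 1/σ_n² = 1/σ₀² + n/σ².
So 1/σ₀² = 1/9.8973 − 4/54.6 = 0.101038 − 0.073260 = 0.027778.
Hence σ₀² = 1/0.027778 ≈ 36.0.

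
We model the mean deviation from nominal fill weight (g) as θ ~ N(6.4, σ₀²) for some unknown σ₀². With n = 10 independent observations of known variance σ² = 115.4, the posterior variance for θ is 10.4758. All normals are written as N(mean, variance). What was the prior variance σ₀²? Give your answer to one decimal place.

Posterior precision equals prior precision plus data precision: 1/σ_n² = 1/σ₀² + n/σ².
So 1/σ₀² = 1/10.4758 − 10/115.4 = 0.095458 − 0.086655 = 0.008803.
Hence σ₀² = 1/0.008803 ≈ 113.6.

σ₀² = 113.6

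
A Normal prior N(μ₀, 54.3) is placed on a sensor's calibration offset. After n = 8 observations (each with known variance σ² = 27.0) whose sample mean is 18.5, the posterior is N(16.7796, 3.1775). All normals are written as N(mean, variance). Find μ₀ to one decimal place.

μ₀ = -10.9

With known observation variance, the Normal–Normal posterior has precision τ_n = τ₀ + n/σ² and mean μ_n = (τ₀μ₀ + (n/σ²)x̄)/τ_n.
Here τ₀ = 1/54.3 = 0.018416 and τ_data = 8/27.0 = 0.296296, so τ_n = 0.314712.
Rearranging for μ₀: μ₀ = (μ_n·τ_n − τ_data·x̄)/τ₀ = (16.7796·0.314712 − 0.296296·18.5) / 0.018416 = -0.200735/0.018416 ≈ -10.9.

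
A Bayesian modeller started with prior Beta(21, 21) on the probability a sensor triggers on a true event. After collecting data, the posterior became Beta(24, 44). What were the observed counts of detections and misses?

A Beta(a, b) prior with s successes and f failures in binomial data gives a Beta(a+s, b+f) posterior.
So s = 24 − 21 = 3 and f = 44 − 21 = 23.

3 detections and 23 misses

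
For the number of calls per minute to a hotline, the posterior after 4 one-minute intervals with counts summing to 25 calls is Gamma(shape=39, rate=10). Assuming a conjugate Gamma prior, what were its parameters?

Gamma–Poisson conjugacy: posterior shape = α + Σxᵢ, posterior rate = β + n.
So α = 39 − 25 = 14 and β = 10 − 4 = 6.

Gamma(shape=14, rate=6)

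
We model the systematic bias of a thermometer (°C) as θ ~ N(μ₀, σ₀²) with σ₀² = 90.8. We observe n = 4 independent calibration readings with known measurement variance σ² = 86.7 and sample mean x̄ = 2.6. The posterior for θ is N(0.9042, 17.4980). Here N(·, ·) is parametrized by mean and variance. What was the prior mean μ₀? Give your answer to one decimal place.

μ₀ = -6.2

With known observation variance, the Normal–Normal posterior has precision τ_n = τ₀ + n/σ² and mean μ_n = (τ₀μ₀ + (n/σ²)x̄)/τ_n.
Here τ₀ = 1/90.8 = 0.011013 and τ_data = 4/86.7 = 0.046136, so τ_n = 0.057149.
Rearranging for μ₀: μ₀ = (μ_n·τ_n − τ_data·x̄)/τ₀ = (0.9042·0.057149 − 0.046136·2.6) / 0.011013 = -0.068279/0.011013 ≈ -6.2.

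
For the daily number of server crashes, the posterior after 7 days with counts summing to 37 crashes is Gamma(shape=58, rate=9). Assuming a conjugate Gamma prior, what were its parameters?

Gamma(shape=21, rate=2)

A Gamma(α, β) prior (rate parametrization) on a Poisson rate with n observations summing to S gives posterior Gamma(α+S, β+n).
So α = 58 − 37 = 21 and β = 9 − 7 = 2.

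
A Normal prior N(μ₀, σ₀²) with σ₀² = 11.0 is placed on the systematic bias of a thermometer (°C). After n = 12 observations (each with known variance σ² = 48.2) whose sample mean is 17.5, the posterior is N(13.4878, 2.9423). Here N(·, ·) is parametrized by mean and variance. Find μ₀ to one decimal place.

With known observation variance, the Normal–Normal posterior has precision τ_n = τ₀ + n/σ² and mean μ_n = (τ₀μ₀ + (n/σ²)x̄)/τ_n.
Here τ₀ = 1/11.0 = 0.090909 and τ_data = 12/48.2 = 0.248963, so τ_n = 0.339872.
Rearranging for μ₀: μ₀ = (μ_n·τ_n − τ_data·x̄)/τ₀ = (13.4878·0.339872 − 0.248963·17.5) / 0.090909 = 0.227273/0.090909 ≈ 2.5.

μ₀ = 2.5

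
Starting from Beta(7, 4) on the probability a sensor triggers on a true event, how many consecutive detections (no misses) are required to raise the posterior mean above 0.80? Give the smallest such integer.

After k detections and 0 misses the posterior is Beta(7+k, 4), with mean (7+k)/(7+4+k).
Set (7+k)/(11+k) > 0.80 and solve: k > (0.80·11 − 7)/(1 − 0.80) = 9.000.
The smallest integer exceeding 9.000 is 10.

k = 10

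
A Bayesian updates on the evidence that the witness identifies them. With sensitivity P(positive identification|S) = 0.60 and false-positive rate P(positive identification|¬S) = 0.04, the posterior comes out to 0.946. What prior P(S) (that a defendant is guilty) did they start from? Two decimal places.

P(S) = 0.54

In odds form, posterior odds = prior odds × likelihood ratio, so prior odds = posterior odds ÷ LR.
Posterior odds = 0.946/(1−0.946) = 17.5185. LR = 0.60/0.04 = 15.0000.
Prior odds = 17.5185/15.0000 = 1.1679, so P(S) = 1.1679/(1+1.1679) ≈ 0.54.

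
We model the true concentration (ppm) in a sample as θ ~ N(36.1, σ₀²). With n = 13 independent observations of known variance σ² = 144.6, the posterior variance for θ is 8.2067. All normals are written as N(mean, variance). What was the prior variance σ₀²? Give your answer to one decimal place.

For the Normal–Normal model with known σ², precisions add: τ_n = τ₀ + n/σ².
So 1/σ₀² = 1/8.2067 − 13/144.6 = 0.121852 − 0.089903 = 0.031949.
Hence σ₀² = 1/0.031949 ≈ 31.3.

σ₀² = 31.3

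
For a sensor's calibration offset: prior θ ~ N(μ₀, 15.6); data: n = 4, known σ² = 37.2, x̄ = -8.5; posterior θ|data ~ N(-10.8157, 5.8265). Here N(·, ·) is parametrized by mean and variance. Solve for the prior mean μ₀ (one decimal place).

μ₀ = -14.7

The posterior mean is a precision-weighted average: μ_n = (τ₀μ₀ + τ_data·x̄)/(τ₀+τ_data), with τ₀=1/σ₀² and τ_data=n/σ².
Here τ₀ = 1/15.6 = 0.064103 and τ_data = 4/37.2 = 0.107527, so τ_n = 0.171630.
Rearranging for μ₀: μ₀ = (μ_n·τ_n − τ_data·x̄)/τ₀ = (-10.8157·0.171630 − 0.107527·-8.5) / 0.064103 = -0.942319/0.064103 ≈ -14.7.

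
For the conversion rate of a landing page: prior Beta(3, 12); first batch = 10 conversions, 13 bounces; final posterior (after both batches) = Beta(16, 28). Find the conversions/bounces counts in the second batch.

Because Beta–binomial updating is additive in the counts, the combined data contributed (α_post−α_prior, β_post−β_prior) successes and failures.
Total across both batches: 16−3=13 conversions, 28−12=16 bounces.
Subtract the first batch: 13−10=3 conversions and 16−13=3 bounces.

3 conversions and 3 bounces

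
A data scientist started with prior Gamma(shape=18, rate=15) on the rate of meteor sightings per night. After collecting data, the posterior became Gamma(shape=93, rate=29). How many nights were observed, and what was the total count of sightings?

n = 14 nights with total 75 sightings

A Gamma(α, β) prior (rate parametrization) on a Poisson rate with n observations summing to S gives posterior Gamma(α+S, β+n).
Matching: Σxᵢ = 93 − 18 = 75 and n = 29 − 15 = 14.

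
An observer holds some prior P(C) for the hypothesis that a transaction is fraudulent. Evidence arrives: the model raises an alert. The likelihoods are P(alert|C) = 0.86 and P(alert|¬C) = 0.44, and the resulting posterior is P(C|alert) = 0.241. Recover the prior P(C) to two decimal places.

In odds form, posterior odds = prior odds × likelihood ratio, so prior odds = posterior odds ÷ LR.
Posterior odds = 0.241/(1−0.241) = 0.3175. LR = 0.86/0.44 = 1.9545.
Prior odds = 0.3175/1.9545 = 0.1624, so P(C) = 0.1624/(1+0.1624) ≈ 0.14.

P(C) = 0.14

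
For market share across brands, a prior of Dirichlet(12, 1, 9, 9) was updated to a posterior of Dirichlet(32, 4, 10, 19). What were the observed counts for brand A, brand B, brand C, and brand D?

For a Dirichlet(α) prior with multinomial counts c, the posterior is Dirichlet(α + c) componentwise.
Counts are posterior − prior componentwise: 32−12=20, 4−1=3, 10−9=1, 19−9=10.

counts (20, 3, 1, 10)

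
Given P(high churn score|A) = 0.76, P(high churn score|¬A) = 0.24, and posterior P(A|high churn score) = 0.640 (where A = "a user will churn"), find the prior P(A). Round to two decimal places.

P(A) = 0.36

Bayes' rule in odds form gives O(A|E) = O(A)·[P(E|A)/P(E|¬A)], hence O(A) = O(A|E)/LR.
Posterior odds = 0.640/(1−0.640) = 1.7778. LR = 0.76/0.24 = 3.1667.
Prior odds = 1.7778/3.1667 = 0.5614, so P(A) = 0.5614/(1+0.5614) ≈ 0.36.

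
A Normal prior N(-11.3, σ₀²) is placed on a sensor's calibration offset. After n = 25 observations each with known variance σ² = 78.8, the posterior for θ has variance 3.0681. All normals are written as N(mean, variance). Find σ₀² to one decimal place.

For the Normal–Normal model with known σ², precisions add: τ_n = τ₀ + n/σ².
So 1/σ₀² = 1/3.0681 − 25/78.8 = 0.325935 − 0.317259 = 0.008676.
Hence σ₀² = 1/0.008676 ≈ 115.3.

σ₀² = 115.3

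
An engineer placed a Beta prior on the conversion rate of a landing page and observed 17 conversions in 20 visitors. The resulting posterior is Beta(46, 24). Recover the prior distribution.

Beta is conjugate to the binomial likelihood: posterior = Beta(a+s, b+f).
So a = 46 − 17 = 29 and b = 24 − 3 = 21.

Beta(29, 21)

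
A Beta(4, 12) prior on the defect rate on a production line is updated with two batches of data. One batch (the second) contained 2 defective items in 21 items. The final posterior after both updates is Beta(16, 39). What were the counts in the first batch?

10 defective items and 8 good items

Sequential conjugate updates are equivalent to a single update on the pooled data, so total successes = posterior α − prior α and total failures = posterior β − prior β.
Total across both batches: 16−4=12 defective items, 39−12=27 good items.
Subtract the second batch: 12−2=10 defective items and 27−19=8 good items.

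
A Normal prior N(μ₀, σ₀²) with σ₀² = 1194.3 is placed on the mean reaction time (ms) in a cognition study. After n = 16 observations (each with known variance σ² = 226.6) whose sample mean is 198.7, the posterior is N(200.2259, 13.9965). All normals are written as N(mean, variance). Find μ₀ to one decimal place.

μ₀ = 328.9

The posterior mean is a precision-weighted average: μ_n = (τ₀μ₀ + τ_data·x̄)/(τ₀+τ_data), with τ₀=1/σ₀² and τ_data=n/σ².
Here τ₀ = 1/1194.3 = 0.000837 and τ_data = 16/226.6 = 0.070609, so τ_n = 0.071446.
Rearranging for μ₀: μ₀ = (μ_n·τ_n − τ_data·x̄)/τ₀ = (200.2259·0.071446 − 0.070609·198.7) / 0.000837 = 0.275331/0.000837 ≈ 328.9.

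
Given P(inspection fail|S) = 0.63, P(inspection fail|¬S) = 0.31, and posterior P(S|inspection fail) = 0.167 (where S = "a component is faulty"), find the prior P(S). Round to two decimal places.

Bayes' rule in odds form gives O(S|E) = O(S)·[P(E|S)/P(E|¬S)], hence O(S) = O(S|E)/LR.
Posterior odds = 0.167/(1−0.167) = 0.2005. LR = 0.63/0.31 = 2.0323.
Prior odds = 0.2005/2.0323 = 0.0987, so P(S) = 0.0987/(1+0.0987) ≈ 0.09.

P(S) = 0.09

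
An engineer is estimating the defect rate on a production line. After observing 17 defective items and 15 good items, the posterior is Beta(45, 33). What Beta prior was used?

Beta(28, 18)

A Beta(α, β) prior with s successes and f failures in binomial data gives a Beta(α+s, β+f) posterior.
So α = 45 − 17 = 28 and β = 33 − 15 = 18.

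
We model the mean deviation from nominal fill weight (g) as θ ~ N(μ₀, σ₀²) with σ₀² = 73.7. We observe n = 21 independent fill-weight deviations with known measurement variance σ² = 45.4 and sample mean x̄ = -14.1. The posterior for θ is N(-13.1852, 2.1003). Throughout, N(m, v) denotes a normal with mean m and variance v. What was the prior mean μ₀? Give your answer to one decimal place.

The posterior mean is a precision-weighted average: μ_n = (τ₀μ₀ + τ_data·x̄)/(τ₀+τ_data), with τ₀=1/σ₀² and τ_data=n/σ².
Here τ₀ = 1/73.7 = 0.013569 and τ_data = 21/45.4 = 0.462555, so τ_n = 0.476124.
Rearranging for μ₀: μ₀ = (μ_n·τ_n − τ_data·x̄)/τ₀ = (-13.1852·0.476124 − 0.462555·-14.1) / 0.013569 = 0.244235/0.013569 ≈ 18.0.

μ₀ = 18.0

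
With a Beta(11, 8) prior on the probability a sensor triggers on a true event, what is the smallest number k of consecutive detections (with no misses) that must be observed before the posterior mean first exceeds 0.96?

k = 182

After k detections and 0 misses the posterior is Beta(11+k, 8), with mean (11+k)/(11+8+k).
Set (11+k)/(19+k) > 0.96 and solve: k > (0.96·19 − 11)/(1 − 0.96) = 181.000.
The smallest integer exceeding 181.000 is 182.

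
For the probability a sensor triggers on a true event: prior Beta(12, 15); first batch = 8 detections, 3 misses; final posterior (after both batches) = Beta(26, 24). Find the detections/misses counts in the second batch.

6 detections and 6 misses

Because Beta–binomial updating is additive in the counts, the combined data contributed (α_post−α_prior, β_post−β_prior) successes and failures.
Total across both batches: 26−12=14 detections, 24−15=9 misses.
Subtract the first batch: 14−8=6 detections and 9−3=6 misses.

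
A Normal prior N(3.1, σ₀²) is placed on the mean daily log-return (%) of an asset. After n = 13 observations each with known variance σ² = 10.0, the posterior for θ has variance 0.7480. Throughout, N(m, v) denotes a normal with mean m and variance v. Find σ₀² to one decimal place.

σ₀² = 27.1

For the Normal–Normal model with known σ², precisions add: τ_n = τ₀ + n/σ².
So 1/σ₀² = 1/0.7480 − 13/10.0 = 1.336898 − 1.300000 = 0.036898.
Hence σ₀² = 1/0.036898 ≈ 27.1.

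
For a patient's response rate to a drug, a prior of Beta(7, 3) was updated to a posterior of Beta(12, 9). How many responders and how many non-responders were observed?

Beta is conjugate to the binomial likelihood: posterior = Beta(a+s, b+f).
So s = 12 − 7 = 5 and f = 9 − 3 = 6.

5 responders and 6 non-responders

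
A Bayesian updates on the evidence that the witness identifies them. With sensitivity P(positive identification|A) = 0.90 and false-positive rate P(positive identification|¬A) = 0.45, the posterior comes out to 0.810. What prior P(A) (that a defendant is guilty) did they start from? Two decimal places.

Bayes' rule in odds form gives O(A|E) = O(A)·[P(E|A)/P(E|¬A)], hence O(A) = O(A|E)/LR.
Posterior odds = 0.810/(1−0.810) = 4.2632. LR = 0.90/0.45 = 2.0000.
Prior odds = 4.2632/2.0000 = 2.1316, so P(A) = 2.1316/(1+2.1316) ≈ 0.68.

P(A) = 0.68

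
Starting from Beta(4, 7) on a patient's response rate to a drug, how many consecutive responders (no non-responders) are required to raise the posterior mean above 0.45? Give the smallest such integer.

After k responders and 0 non-responders the posterior is Beta(4+k, 7), with mean (4+k)/(4+7+k).
Set (4+k)/(11+k) > 0.45 and solve: k > (0.45·11 − 4)/(1 − 0.45) = 1.727.
The smallest integer exceeding 1.727 is 2.

k = 2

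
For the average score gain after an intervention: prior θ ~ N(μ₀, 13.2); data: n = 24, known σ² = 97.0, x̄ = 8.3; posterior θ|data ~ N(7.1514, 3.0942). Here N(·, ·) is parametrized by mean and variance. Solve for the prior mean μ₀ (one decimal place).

With known observation variance, the Normal–Normal posterior has precision τ_n = τ₀ + n/σ² and mean μ_n = (τ₀μ₀ + (n/σ²)x̄)/τ_n.
Here τ₀ = 1/13.2 = 0.075758 and τ_data = 24/97.0 = 0.247423, so τ_n = 0.323181.
Rearranging for μ₀: μ₀ = (μ_n·τ_n − τ_data·x̄)/τ₀ = (7.1514·0.323181 − 0.247423·8.3) / 0.075758 = 0.257586/0.075758 ≈ 3.4.

μ₀ = 3.4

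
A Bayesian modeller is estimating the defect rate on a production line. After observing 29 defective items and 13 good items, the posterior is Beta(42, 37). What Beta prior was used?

A Beta(α, β) prior with s successes and f failures in binomial data gives a Beta(α+s, β+f) posterior.
So α = 42 − 29 = 13 and β = 37 − 13 = 24.

Beta(13, 24)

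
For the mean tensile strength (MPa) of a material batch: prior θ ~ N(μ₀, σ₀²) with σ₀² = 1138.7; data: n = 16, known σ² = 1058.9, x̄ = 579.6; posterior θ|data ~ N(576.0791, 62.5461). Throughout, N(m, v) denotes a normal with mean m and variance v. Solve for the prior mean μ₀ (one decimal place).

The posterior mean is a precision-weighted average: μ_n = (τ₀μ₀ + τ_data·x̄)/(τ₀+τ_data), with τ₀=1/σ₀² and τ_data=n/σ².
Here τ₀ = 1/1138.7 = 0.000878 and τ_data = 16/1058.9 = 0.015110, so τ_n = 0.015988.
Rearranging for μ₀: μ₀ = (μ_n·τ_n − τ_data·x̄)/τ₀ = (576.0791·0.015988 − 0.015110·579.6) / 0.000878 = 0.452597/0.000878 ≈ 515.5.

μ₀ = 515.5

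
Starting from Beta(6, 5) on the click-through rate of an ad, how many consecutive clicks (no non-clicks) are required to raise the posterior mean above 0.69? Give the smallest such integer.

k = 6

After k clicks and 0 non-clicks the posterior is Beta(6+k, 5), with mean (6+k)/(6+5+k).
Set (6+k)/(11+k) > 0.69 and solve: k > (0.69·11 − 6)/(1 − 0.69) = 5.129.
The smallest integer exceeding 5.129 is 6.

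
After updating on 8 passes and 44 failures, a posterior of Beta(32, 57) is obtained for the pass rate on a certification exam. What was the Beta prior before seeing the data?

Under Beta–binomial conjugacy the posterior parameters are (α+s, β+f).
So α = 32 − 8 = 24 and β = 57 − 44 = 13.

Beta(24, 13)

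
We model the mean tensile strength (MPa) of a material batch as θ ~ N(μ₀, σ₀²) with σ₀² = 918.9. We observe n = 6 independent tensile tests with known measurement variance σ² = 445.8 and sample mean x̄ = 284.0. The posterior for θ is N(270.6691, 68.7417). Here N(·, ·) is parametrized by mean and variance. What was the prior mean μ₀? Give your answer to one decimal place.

With known observation variance, the Normal–Normal posterior has precision τ_n = τ₀ + n/σ² and mean μ_n = (τ₀μ₀ + (n/σ²)x̄)/τ_n.
Here τ₀ = 1/918.9 = 0.001088 and τ_data = 6/445.8 = 0.013459, so τ_n = 0.014547.
Rearranging for μ₀: μ₀ = (μ_n·τ_n − τ_data·x̄)/τ₀ = (270.6691·0.014547 − 0.013459·284.0) / 0.001088 = 0.115067/0.001088 ≈ 105.8.

μ₀ = 105.8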